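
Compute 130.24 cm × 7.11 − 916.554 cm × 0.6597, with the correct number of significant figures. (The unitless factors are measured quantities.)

321 cm

130.24 × 7.11 = 926.0064 → 926 cm (3 s.f., last digit at the 10^0 place).
916.554 × 0.6597 = 604.6506738 → 604.7 cm (4 s.f., last digit at the 10^-1 place).
Difference: 321.3557262 cm; keep the coarser place, 10^0.
Result: 321 cm.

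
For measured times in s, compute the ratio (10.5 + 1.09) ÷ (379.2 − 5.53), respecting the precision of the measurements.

10.5 + 1.09 = 11.59, limited to 1 d.p. → 3 s.f.; 379.2 − 5.53 = 373.67, limited to 1 d.p. → 4 s.f.
Carrying full precision, 11.59 ÷ 373.67 = 0.031016672465…; keep min(3, 4) = 3 s.f.
Rounded to 3 significant figures: 0.0310.

0.0310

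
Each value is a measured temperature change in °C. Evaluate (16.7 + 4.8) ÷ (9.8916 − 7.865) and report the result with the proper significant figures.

16.7 + 4.8 = 21.5, limited to 1 d.p. → 3 s.f.; 9.8916 − 7.865 = 2.0266, limited to 3 d.p. → 4 s.f.
Carrying full precision, 21.5 ÷ 2.0266 = 10.6089016086…; keep min(3, 4) = 3 s.f.
Rounded to 3 significant figures: 10.6.

10.6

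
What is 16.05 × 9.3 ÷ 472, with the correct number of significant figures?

16.05 × 9.3 ÷ 472 = 0.31623940678…
Multiplication/division keeps the fewest significant figures: 16.05 → 4 s.f., 9.3 → 2 s.f., 472 → 3 s.f.; limit is 2.
Rounded to 2 significant figures: 0.32.

0.32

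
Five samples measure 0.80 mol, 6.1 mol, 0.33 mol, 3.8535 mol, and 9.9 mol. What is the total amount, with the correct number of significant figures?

0.80 mol + 6.1 mol + 0.33 mol + 3.8535 mol + 9.9 mol = 20.9835 mol.
Addition/subtraction keeps the fewest decimal places: 0.80 → 2 decimal places, 6.1 → 1 decimal place, 0.33 → 2 decimal places, 3.8535 → 4 decimal places, 9.9 → 1 decimal place; limit is 1.
Rounded to 1 decimal place: 21.0 mol.

21.0 mol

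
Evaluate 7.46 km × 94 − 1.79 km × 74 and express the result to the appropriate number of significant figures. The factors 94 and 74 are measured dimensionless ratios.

5.7 × 10^2 km

7.46 × 94 = 701.24 → 7.0 × 10^2 km (2 s.f., last digit at the 10^1 place).
1.79 × 74 = 132.46 → 1.3 × 10^2 km (2 s.f., last digit at the 10^1 place).
Difference: 568.78 km; keep the coarser place, 10^1.
Result: 5.7 × 10^2 km.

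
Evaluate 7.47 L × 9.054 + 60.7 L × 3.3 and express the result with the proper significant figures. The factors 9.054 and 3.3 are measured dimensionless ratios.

7.47 × 9.054 = 67.63338 → 67.6 L (3 s.f., last digit at the 10^-1 place).
60.7 × 3.3 = 200.31 → 2.0 × 10² L (2 s.f., last digit at the 10^1 place).
Sum: 267.94338 L; keep the coarser place, 10^1.
Result: 2.7 × 10² L.

2.7 × 10² L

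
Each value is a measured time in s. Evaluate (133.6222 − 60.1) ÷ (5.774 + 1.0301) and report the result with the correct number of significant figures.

10.8

133.6222 − 60.1 = 73.5222, limited to 1 d.p. → 3 s.f.; 5.774 + 1.0301 = 6.8041, limited to 3 d.p. → 4 s.f.
Carrying full precision, 73.5222 ÷ 6.8041 = 10.8055731103…; keep min(3, 4) = 3 s.f.
Rounded to 3 significant figures: 10.8.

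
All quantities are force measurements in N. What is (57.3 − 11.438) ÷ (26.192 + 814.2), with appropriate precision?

0.0546

57.3 − 11.438 = 45.862, limited to 1 d.p. → 3 s.f.; 26.192 + 814.2 = 840.392, limited to 1 d.p. → 4 s.f.
Carrying full precision, 45.862 ÷ 840.392 = 0.0545721520433…; keep min(3, 4) = 3 s.f.
Rounded to 3 significant figures: 0.0546.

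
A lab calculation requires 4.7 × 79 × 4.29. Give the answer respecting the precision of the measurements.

4.7 × 79 × 4.29 = 1592.877
Multiplication/division keeps the fewest significant figures: 4.7 → 2 s.f., 79 → 2 s.f., 4.29 → 3 s.f.; limit is 2.
Rounded to 2 significant figures: 1.6 × 10³.

1.6 × 10³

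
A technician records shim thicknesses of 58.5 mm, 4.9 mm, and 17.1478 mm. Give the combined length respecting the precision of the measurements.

58.5 mm + 4.9 mm + 17.1478 mm = 80.5478 mm.
Addition/subtraction keeps the fewest decimal places: 58.5 → 1 decimal place, 4.9 → 1 decimal place, 17.1478 → 4 decimal places; limit is 1.
Rounded to 1 decimal place: 80.5 mm.

80.5 mm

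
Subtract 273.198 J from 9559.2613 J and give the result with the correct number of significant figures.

9286.063 J

9559.2613 J − 273.198 J = 9286.0633 J.
Addition/subtraction keeps the fewest decimal places: 9559.2613 → 4 decimal places, 273.198 → 3 decimal places; limit is 3.
Rounded to 3 decimal places: 9286.063 J.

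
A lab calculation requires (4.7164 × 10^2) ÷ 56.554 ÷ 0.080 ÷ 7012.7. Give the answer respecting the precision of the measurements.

(4.7164 × 10^2) ÷ 56.554 ÷ 0.080 ÷ 7012.7 = 0.0148652444674…
Multiplication/division keeps the fewest significant figures: 4.7164 × 10^2 → 5 s.f., 56.554 → 5 s.f., 0.080 → 2 s.f., 7012.7 → 5 s.f.; limit is 2.
Rounded to 2 significant figures: 0.015.

0.015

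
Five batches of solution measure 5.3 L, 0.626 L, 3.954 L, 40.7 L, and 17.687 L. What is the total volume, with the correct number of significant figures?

5.3 L + 0.626 L + 3.954 L + 40.7 L + 17.687 L = 68.267 L.
Addition/subtraction keeps the fewest decimal places: 5.3 → 1 decimal place, 0.626 → 3 decimal places, 3.954 → 3 decimal places, 40.7 → 1 decimal place, 17.687 → 3 decimal places; limit is 1.
Rounded to 1 decimal place: 68.3 L.

68.3 L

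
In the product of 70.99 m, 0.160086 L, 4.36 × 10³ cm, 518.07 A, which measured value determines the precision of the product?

4.36 × 10³ cm

70.99 m → 4 s.f.; 0.160086 L → 6 s.f.; 4.36 × 10³ cm → 3 s.f.; 518.07 A → 5 s.f.
The fewest is 3 significant figures, from 4.36 × 10³ cm.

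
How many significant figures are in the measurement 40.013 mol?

5

40.013: zeros between nonzero digits are significant.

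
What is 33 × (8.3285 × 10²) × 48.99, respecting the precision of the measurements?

33 × (8.3285 × 10²) × 48.99 = 1346443.6095
Multiplication/division keeps the fewest significant figures: 33 → 2 s.f., 8.3285 × 10² → 5 s.f., 48.99 → 4 s.f.; limit is 2.
Rounded to 2 significant figures: 1.3 × 10⁶.

1.3 × 10⁶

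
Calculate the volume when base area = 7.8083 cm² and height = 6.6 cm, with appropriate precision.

52 cm³

volume = 7.8083 cm² × 6.6 cm = 51.53478 cm³.
7.8083 has 5 significant figures; 6.6 has 2.
Division/multiplication keeps the fewest: 2 significant figures.
Rounded: 52 cm³.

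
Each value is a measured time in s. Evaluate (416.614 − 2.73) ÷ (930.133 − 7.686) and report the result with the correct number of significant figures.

0.44868

416.614 − 2.73 = 413.884, limited to 2 d.p. → 5 s.f.; 930.133 − 7.686 = 922.447, limited to 3 d.p. → 6 s.f.
Carrying full precision, 413.884 ÷ 922.447 = 0.448680520398…; keep min(5, 6) = 5 s.f.
Rounded to 5 significant figures: 0.44868.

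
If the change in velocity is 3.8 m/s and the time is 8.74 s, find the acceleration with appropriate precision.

acceleration = 3.8 m/s ÷ 8.74 s = 0.434782608696… m/s².
3.8 has 2 significant figures; 8.74 has 3.
Division/multiplication keeps the fewest: 2 significant figures.
Rounded: 0.43 m/s².

0.43 m/s²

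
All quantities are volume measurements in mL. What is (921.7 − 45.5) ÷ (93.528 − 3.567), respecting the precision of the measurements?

921.7 − 45.5 = 876.2, limited to 1 d.p. → 4 s.f.; 93.528 − 3.567 = 89.961, limited to 3 d.p. → 5 s.f.
Carrying full precision, 876.2 ÷ 89.961 = 9.73977612521…; keep min(4, 5) = 4 s.f.
Rounded to 4 significant figures: 9.740.

9.740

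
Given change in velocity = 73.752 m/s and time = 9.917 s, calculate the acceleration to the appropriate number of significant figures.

acceleration = 73.752 m/s ÷ 9.917 s = 7.43692648987… m/s².
73.752 has 5 significant figures; 9.917 has 4.
Division/multiplication keeps the fewest: 4 significant figures.
Rounded: 7.437 m/s².

7.437 m/s²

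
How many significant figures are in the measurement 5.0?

5.0: trailing zeros after a decimal point are significant.

2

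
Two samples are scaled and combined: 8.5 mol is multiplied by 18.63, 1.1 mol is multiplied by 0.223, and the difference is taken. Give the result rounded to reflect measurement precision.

1.6 × 10^2 mol

8.5 × 18.63 = 158.355 → 1.6 × 10^2 mol (2 s.f., last digit at the 10^1 place).
1.1 × 0.223 = 0.2453 → 0.25 mol (2 s.f., last digit at the 10^-2 place).
Difference: 158.1097 mol; keep the coarser place, 10^1.
Result: 1.6 × 10^2 mol.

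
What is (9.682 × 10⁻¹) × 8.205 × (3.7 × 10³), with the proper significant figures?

2.9 × 10⁴

(9.682 × 10⁻¹) × 8.205 × (3.7 × 10³) = 29393.0997
Multiplication/division keeps the fewest significant figures: 9.682 × 10⁻¹ → 4 s.f., 8.205 → 4 s.f., 3.7 × 10³ → 2 s.f.; limit is 2.
Rounded to 2 significant figures: 2.9 × 10⁴.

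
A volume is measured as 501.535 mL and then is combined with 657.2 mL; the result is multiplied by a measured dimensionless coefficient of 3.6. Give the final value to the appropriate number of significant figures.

4.2 × 10^3 mL

501.535 mL + 657.2 mL = 1158.735 mL; the sum is limited to 1 decimal place (5 s.f.).
Carrying full precision, 1158.735 × 3.6 = 4171.446 mL; 3.6 has 2 s.f., so the result keeps min(5, 2) = 2 s.f.
Rounded to 2 significant figures: 4.2 × 10^3 mL.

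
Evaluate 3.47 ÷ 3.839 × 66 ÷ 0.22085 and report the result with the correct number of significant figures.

2.7 × 10²

3.47 ÷ 3.839 × 66 ÷ 0.22085 = 270.120717494…
Multiplication/division keeps the fewest significant figures: 3.47 → 3 s.f., 3.839 → 4 s.f., 66 → 2 s.f., 0.22085 → 5 s.f.; limit is 2.
Rounded to 2 significant figures: 2.7 × 10².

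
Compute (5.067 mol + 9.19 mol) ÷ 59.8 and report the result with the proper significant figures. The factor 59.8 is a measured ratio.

2.38 × 10^-1 mol

5.067 mol + 9.19 mol = 14.257 mol; the sum is limited to 2 decimal places (4 s.f.).
Carrying full precision, 14.257 ÷ 59.8 = 0.238411371237… mol; 59.8 has 3 s.f., so the result keeps min(4, 3) = 3 s.f.
Rounded to 3 significant figures: 2.38 × 10^-1 mol.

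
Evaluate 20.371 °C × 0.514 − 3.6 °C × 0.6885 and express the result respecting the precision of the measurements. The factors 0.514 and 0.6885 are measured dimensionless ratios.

20.371 × 0.514 = 10.470694 → 10.5 °C (3 s.f., last digit at the 10^-1 place).
3.6 × 0.6885 = 2.4786 → 2.5 °C (2 s.f., last digit at the 10^-1 place).
Difference: 7.992094 °C; keep the coarser place, 10^-1.
Result: 8.0 °C.

8.0 °C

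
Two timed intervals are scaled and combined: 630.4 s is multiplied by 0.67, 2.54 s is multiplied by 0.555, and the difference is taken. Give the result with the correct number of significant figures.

4.2 × 10² s

630.4 × 0.67 = 422.368 → 4.2 × 10² s (2 s.f., last digit at the 10^1 place).
2.54 × 0.555 = 1.4097 → 1.41 s (3 s.f., last digit at the 10^-2 place).
Difference: 420.9583 s; keep the coarser place, 10^1.
Result: 4.2 × 10² s.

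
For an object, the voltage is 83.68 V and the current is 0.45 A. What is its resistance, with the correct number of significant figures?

resistance = 83.68 V ÷ 0.45 A = 185.955555556… Ω.
83.68 has 4 significant figures; 0.45 has 2.
Division/multiplication keeps the fewest: 2 significant figures.
Rounded: 1.9 × 10² Ω.

1.9 × 10² Ω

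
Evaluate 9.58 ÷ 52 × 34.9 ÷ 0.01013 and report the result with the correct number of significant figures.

9.58 ÷ 52 × 34.9 ÷ 0.01013 = 634.714101299…
Multiplication/division keeps the fewest significant figures: 9.58 → 3 s.f., 52 → 2 s.f., 34.9 → 3 s.f., 0.01013 → 4 s.f.; limit is 2.
Rounded to 2 significant figures: 6.3 × 10².

6.3 × 10²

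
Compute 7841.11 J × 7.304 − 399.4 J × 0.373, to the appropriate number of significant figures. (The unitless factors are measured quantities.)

5.712 × 10⁴ J

7841.11 × 7.304 = 57271.46744 → 5.727 × 10⁴ J (4 s.f., last digit at the 10^1 place).
399.4 × 0.373 = 148.9762 → 149 J (3 s.f., last digit at the 10^0 place).
Difference: 57122.49124 J; keep the coarser place, 10^1.
Result: 5.712 × 10⁴ J.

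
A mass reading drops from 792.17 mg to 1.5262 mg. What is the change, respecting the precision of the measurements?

790.64 mg

792.17 mg − 1.5262 mg = 790.6438 mg.
Addition/subtraction keeps the fewest decimal places: 792.17 → 2 decimal places, 1.5262 → 4 decimal places; limit is 2.
Rounded to 2 decimal places: 790.64 mg.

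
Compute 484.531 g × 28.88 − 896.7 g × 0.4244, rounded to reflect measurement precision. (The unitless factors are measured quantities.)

484.531 × 28.88 = 13993.25528 → 1.399 × 10⁴ g (4 s.f., last digit at the 10^1 place).
896.7 × 0.4244 = 380.55948 → 380.6 g (4 s.f., last digit at the 10^-1 place).
Difference: 13612.6958 g; keep the coarser place, 10^1.
Result: 1.361 × 10⁴ g.

1.361 × 10⁴ g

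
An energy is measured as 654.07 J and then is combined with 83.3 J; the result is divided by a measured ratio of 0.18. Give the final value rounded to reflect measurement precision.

654.07 J + 83.3 J = 737.37 J; the sum is limited to 1 decimal place (4 s.f.).
Carrying full precision, 737.37 ÷ 0.18 = 4096.5 J; 0.18 has 2 s.f., so the result keeps min(4, 2) = 2 s.f.
Rounded to 2 significant figures: 4.1 × 10^3 J.

4.1 × 10^3 J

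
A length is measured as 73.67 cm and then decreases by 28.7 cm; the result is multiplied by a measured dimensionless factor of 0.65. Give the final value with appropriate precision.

29 cm

73.67 cm − 28.7 cm = 44.97 cm; the difference is limited to 1 decimal place (3 s.f.).
Carrying full precision, 44.97 × 0.65 = 29.2305 cm; 0.65 has 2 s.f., so the result keeps min(3, 2) = 2 s.f.
Rounded to 2 significant figures: 29 cm.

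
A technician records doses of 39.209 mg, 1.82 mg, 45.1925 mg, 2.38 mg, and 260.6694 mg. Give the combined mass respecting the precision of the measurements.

39.209 mg + 1.82 mg + 45.1925 mg + 2.38 mg + 260.6694 mg = 349.2709 mg.
Addition/subtraction keeps the fewest decimal places: 39.209 → 3 decimal places, 1.82 → 2 decimal places, 45.1925 → 4 decimal places, 2.38 → 2 decimal places, 260.6694 → 4 decimal places; limit is 2.
Rounded to 2 decimal places: 3.4927 × 10^2 mg.

3.4927 × 10^2 mg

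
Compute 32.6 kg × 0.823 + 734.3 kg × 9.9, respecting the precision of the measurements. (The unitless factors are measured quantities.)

7.3 × 10^3 kg

32.6 × 0.823 = 26.8298 → 26.8 kg (3 s.f., last digit at the 10^-1 place).
734.3 × 9.9 = 7269.57 → 7.3 × 10^3 kg (2 s.f., last digit at the 10^2 place).
Sum: 7296.3998 kg; keep the coarser place, 10^2.
Result: 7.3 × 10^3 kg.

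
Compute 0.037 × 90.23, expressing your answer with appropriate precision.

3.3

0.037 × 90.23 = 3.33851
Multiplication/division keeps the fewest significant figures: 0.037 → 2 s.f., 90.23 → 4 s.f.; limit is 2.
Rounded to 2 significant figures: 3.3.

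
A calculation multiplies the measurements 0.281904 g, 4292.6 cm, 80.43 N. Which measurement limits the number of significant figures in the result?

80.43 N

0.281904 g → 6 s.f.; 4292.6 cm → 5 s.f.; 80.43 N → 4 s.f.
The fewest is 4 significant figures, from 80.43 N.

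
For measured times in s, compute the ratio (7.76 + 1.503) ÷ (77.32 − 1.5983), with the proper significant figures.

0.122

7.76 + 1.503 = 9.263, limited to 2 d.p. → 3 s.f.; 77.32 − 1.5983 = 75.7217, limited to 2 d.p. → 4 s.f.
Carrying full precision, 9.263 ÷ 75.7217 = 0.122329530372…; keep min(3, 4) = 3 s.f.
Rounded to 3 significant figures: 0.122.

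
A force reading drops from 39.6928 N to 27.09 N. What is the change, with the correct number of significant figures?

39.6928 N − 27.09 N = 12.6028 N.
Addition/subtraction keeps the fewest decimal places: 39.6928 → 4 decimal places, 27.09 → 2 decimal places; limit is 2.
Rounded to 2 decimal places: 12.60 N.

12.60 N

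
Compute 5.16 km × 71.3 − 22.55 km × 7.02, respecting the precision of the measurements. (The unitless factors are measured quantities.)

5.16 × 71.3 = 367.908 → 368 km (3 s.f., last digit at the 10^0 place).
22.55 × 7.02 = 158.301 → 1.58 × 10^2 km (3 s.f., last digit at the 10^0 place).
Difference: 209.607 km; keep the coarser place, 10^0.
Result: 2.10 × 10^2 km.

2.10 × 10^2 km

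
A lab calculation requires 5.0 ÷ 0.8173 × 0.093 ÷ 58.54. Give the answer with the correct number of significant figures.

0.0097

5.0 ÷ 0.8173 × 0.093 ÷ 58.54 = 0.00971893630443…
Multiplication/division keeps the fewest significant figures: 5.0 → 2 s.f., 0.8173 → 4 s.f., 0.093 → 2 s.f., 58.54 → 4 s.f.; limit is 2.
Rounded to 2 significant figures: 0.0097.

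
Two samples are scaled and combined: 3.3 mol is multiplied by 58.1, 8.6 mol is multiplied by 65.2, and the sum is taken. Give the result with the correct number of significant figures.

3.3 × 58.1 = 191.73 → 1.9 × 10² mol (2 s.f., last digit at the 10^1 place).
8.6 × 65.2 = 560.72 → 5.6 × 10² mol (2 s.f., last digit at the 10^1 place).
Sum: 752.45 mol; keep the coarser place, 10^1.
Result: 7.5 × 10² mol.

7.5 × 10² mol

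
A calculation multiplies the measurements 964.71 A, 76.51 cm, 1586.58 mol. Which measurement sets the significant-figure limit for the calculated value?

964.71 A → 5 s.f.; 76.51 cm → 4 s.f.; 1586.58 mol → 6 s.f.
The fewest is 4 significant figures, from 76.51 cm.

76.51 cm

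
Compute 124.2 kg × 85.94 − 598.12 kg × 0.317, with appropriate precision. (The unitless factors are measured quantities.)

1.048 × 10⁴ kg

124.2 × 85.94 = 10673.748 → 1.067 × 10⁴ kg (4 s.f., last digit at the 10^1 place).
598.12 × 0.317 = 189.60404 → 1.90 × 10² kg (3 s.f., last digit at the 10^0 place).
Difference: 10484.14396 kg; keep the coarser place, 10^1.
Result: 1.048 × 10⁴ kg.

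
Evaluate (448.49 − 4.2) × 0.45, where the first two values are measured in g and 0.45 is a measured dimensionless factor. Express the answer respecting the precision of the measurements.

2.0 × 10^2 g

448.49 g − 4.2 g = 444.29 g; the difference is limited to 1 decimal place (4 s.f.).
Carrying full precision, 444.29 × 0.45 = 199.9305 g; 0.45 has 2 s.f., so the result keeps min(4, 2) = 2 s.f.
Rounded to 2 significant figures: 2.0 × 10^2 g.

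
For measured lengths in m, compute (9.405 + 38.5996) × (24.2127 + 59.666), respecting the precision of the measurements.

4026.6 m²

9.405 + 38.5996 = 48.0046, limited to 3 d.p. → 5 s.f.; 24.2127 + 59.666 = 83.8787, limited to 3 d.p. → 5 s.f.
Carrying full precision, 48.0046 × 83.8787 = 4026.56344202; keep min(5, 5) = 5 s.f.
Rounded to 5 significant figures: 4026.6 m².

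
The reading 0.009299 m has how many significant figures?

4

0.009299: leading zeros are not significant.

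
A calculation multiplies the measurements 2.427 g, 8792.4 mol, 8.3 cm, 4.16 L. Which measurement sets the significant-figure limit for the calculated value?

8.3 cm

2.427 g → 4 s.f.; 8792.4 mol → 5 s.f.; 8.3 cm → 2 s.f.; 4.16 L → 3 s.f.
The fewest is 2 significant figures, from 8.3 cm.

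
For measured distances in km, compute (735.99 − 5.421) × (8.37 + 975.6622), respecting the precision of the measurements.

735.99 − 5.421 = 730.569, limited to 2 d.p. → 5 s.f.; 8.37 + 975.6622 = 984.0322, limited to 2 d.p. → 5 s.f.
Carrying full precision, 730.569 × 984.0322 = 718903.420322…; keep min(5, 5) = 5 s.f.
Rounded to 5 significant figures: 7.1890 × 10⁵ km².

7.1890 × 10⁵ km²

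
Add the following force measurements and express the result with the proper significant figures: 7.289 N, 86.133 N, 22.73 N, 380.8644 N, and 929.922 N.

7.289 N + 86.133 N + 22.73 N + 380.8644 N + 929.922 N = 1426.9384 N.
Addition/subtraction keeps the fewest decimal places: 7.289 → 3 decimal places, 86.133 → 3 decimal places, 22.73 → 2 decimal places, 380.8644 → 4 decimal places, 929.922 → 3 decimal places; limit is 2.
Rounded to 2 decimal places: 1426.94 N.

1426.94 N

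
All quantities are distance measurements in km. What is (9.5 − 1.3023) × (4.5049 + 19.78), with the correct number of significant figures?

2.0 × 10^2 km²

9.5 − 1.3023 = 8.1977, limited to 1 d.p. → 2 s.f.; 4.5049 + 19.78 = 24.2849, limited to 2 d.p. → 4 s.f.
Carrying full precision, 8.1977 × 24.2849 = 199.08032473; keep min(2, 4) = 2 s.f.
Rounded to 2 significant figures: 2.0 × 10^2 km².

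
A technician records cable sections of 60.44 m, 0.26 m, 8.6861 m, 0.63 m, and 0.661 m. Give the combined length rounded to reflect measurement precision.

70.68 m

60.44 m + 0.26 m + 8.6861 m + 0.63 m + 0.661 m = 70.6771 m.
Addition/subtraction keeps the fewest decimal places: 60.44 → 2 decimal places, 0.26 → 2 decimal places, 8.6861 → 4 decimal places, 0.63 → 2 decimal places, 0.661 → 3 decimal places; limit is 2.
Rounded to 2 decimal places: 70.68 m.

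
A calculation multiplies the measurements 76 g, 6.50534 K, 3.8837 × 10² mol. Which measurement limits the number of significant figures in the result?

76 g

76 g → 2 s.f.; 6.50534 K → 6 s.f.; 3.8837 × 10² mol → 5 s.f.
The fewest is 2 significant figures, from 76 g.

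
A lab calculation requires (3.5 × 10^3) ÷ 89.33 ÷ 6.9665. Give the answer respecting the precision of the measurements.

(3.5 × 10^3) ÷ 89.33 ÷ 6.9665 = 5.6241393008…
Multiplication/division keeps the fewest significant figures: 3.5 × 10^3 → 2 s.f., 89.33 → 4 s.f., 6.9665 → 5 s.f.; limit is 2.
Rounded to 2 significant figures: 5.6.

5.6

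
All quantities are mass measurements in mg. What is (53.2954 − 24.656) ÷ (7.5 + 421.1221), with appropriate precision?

53.2954 − 24.656 = 28.6394, limited to 3 d.p. → 5 s.f.; 7.5 + 421.1221 = 428.6221, limited to 1 d.p. → 4 s.f.
Carrying full precision, 28.6394 ÷ 428.6221 = 0.0668173666267…; keep min(5, 4) = 4 s.f.
Rounded to 4 significant figures: 0.06682.

0.06682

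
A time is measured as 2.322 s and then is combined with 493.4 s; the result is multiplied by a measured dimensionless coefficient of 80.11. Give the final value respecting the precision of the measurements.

2.322 s + 493.4 s = 495.722 s; the sum is limited to 1 decimal place (4 s.f.).
Carrying full precision, 495.722 × 80.11 = 39712.28942 s; 80.11 has 4 s.f., so the result keeps min(4, 4) = 4 s.f.
Rounded to 4 significant figures: 3.971 × 10^4 s.

3.971 × 10^4 s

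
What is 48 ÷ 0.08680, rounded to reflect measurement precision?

48 ÷ 0.08680 = 552.995391705…
Multiplication/division keeps the fewest significant figures: 48 → 2 s.f., 0.08680 → 4 s.f.; limit is 2.
Rounded to 2 significant figures: 5.5 × 10².

5.5 × 10²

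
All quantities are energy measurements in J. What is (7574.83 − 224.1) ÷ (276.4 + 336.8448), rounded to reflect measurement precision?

7574.83 − 224.1 = 7350.73, limited to 1 d.p. → 5 s.f.; 276.4 + 336.8448 = 613.2448, limited to 1 d.p. → 4 s.f.
Carrying full precision, 7350.73 ÷ 613.2448 = 11.9866161115…; keep min(5, 4) = 4 s.f.
Rounded to 4 significant figures: 11.99.

11.99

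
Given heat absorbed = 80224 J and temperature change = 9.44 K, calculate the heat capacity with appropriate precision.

8.50 × 10³ J/K

heat capacity = 80224 J ÷ 9.44 K = 8498.30508475… J/K.
80224 has 5 significant figures; 9.44 has 3.
Division/multiplication keeps the fewest: 3 significant figures.
Rounded: 8.50 × 10³ J/K.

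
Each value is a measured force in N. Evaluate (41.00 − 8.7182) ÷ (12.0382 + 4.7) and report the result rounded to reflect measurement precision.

1.93

41.00 − 8.7182 = 32.2818, limited to 2 d.p. → 4 s.f.; 12.0382 + 4.7 = 16.7382, limited to 1 d.p. → 3 s.f.
Carrying full precision, 32.2818 ÷ 16.7382 = 1.92863031867…; keep min(4, 3) = 3 s.f.
Rounded to 3 significant figures: 1.93.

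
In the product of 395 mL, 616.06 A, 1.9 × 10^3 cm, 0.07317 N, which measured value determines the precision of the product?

395 mL → 3 s.f.; 616.06 A → 5 s.f.; 1.9 × 10^3 cm → 2 s.f.; 0.07317 N → 4 s.f.
The fewest is 2 significant figures, from 1.9 × 10^3 cm.

1.9 × 10^3 cm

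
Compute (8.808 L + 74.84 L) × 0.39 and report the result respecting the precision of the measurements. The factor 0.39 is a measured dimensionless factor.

8.808 L + 74.84 L = 83.648 L; the sum is limited to 2 decimal places (4 s.f.).
Carrying full precision, 83.648 × 0.39 = 32.62272 L; 0.39 has 2 s.f., so the result keeps min(4, 2) = 2 s.f.
Rounded to 2 significant figures: 33 L.

33 L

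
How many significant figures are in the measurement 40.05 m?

4

40.05: zeros between nonzero digits are significant.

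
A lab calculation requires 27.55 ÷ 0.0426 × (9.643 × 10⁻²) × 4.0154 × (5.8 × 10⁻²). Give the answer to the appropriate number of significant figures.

15

27.55 ÷ 0.0426 × (9.643 × 10⁻²) × 4.0154 × (5.8 × 10⁻²) = 14.5238240529…
Multiplication/division keeps the fewest significant figures: 27.55 → 4 s.f., 0.0426 → 3 s.f., 9.643 × 10⁻² → 4 s.f., 4.0154 → 5 s.f., 5.8 × 10⁻² → 2 s.f.; limit is 2.
Rounded to 2 significant figures: 15.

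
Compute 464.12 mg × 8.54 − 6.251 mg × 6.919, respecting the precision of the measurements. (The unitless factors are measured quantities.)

464.12 × 8.54 = 3963.5848 → 3.96 × 10³ mg (3 s.f., last digit at the 10^1 place).
6.251 × 6.919 = 43.250669 → 43.25 mg (4 s.f., last digit at the 10^-2 place).
Difference: 3920.334131 mg; keep the coarser place, 10^1.
Result: 3.92 × 10³ mg.

3.92 × 10³ mg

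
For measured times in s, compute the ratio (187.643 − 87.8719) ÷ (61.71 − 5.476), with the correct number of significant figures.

1.774

187.643 − 87.8719 = 99.7711, limited to 3 d.p. → 5 s.f.; 61.71 − 5.476 = 56.234, limited to 2 d.p. → 4 s.f.
Carrying full precision, 99.7711 ÷ 56.234 = 1.77421310951…; keep min(5, 4) = 4 s.f.
Rounded to 4 significant figures: 1.774.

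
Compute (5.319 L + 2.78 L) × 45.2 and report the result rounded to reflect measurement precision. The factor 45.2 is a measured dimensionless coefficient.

5.319 L + 2.78 L = 8.099 L; the sum is limited to 2 decimal places (3 s.f.).
Carrying full precision, 8.099 × 45.2 = 366.0748 L; 45.2 has 3 s.f., so the result keeps min(3, 3) = 3 s.f.
Rounded to 3 significant figures: 366 L.

366 L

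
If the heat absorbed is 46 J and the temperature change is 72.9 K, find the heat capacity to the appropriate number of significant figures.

0.63 J/K

heat capacity = 46 J ÷ 72.9 K = 0.631001371742… J/K.
46 has 2 significant figures; 72.9 has 3.
Division/multiplication keeps the fewest: 2 significant figures.
Rounded: 0.63 J/K.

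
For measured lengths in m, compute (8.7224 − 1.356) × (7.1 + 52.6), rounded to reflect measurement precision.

440. m²

8.7224 − 1.356 = 7.3664, limited to 3 d.p. → 4 s.f.; 7.1 + 52.6 = 59.7, limited to 1 d.p. → 3 s.f.
Carrying full precision, 7.3664 × 59.7 = 439.77408; keep min(4, 3) = 3 s.f.
Rounded to 3 significant figures: 440. m².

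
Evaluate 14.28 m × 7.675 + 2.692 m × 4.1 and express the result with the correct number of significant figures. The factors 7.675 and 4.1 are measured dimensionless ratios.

14.28 × 7.675 = 109.599 → 1.096 × 10^2 m (4 s.f., last digit at the 10^-1 place).
2.692 × 4.1 = 11.0372 → 11 m (2 s.f., last digit at the 10^0 place).
Sum: 120.6362 m; keep the coarser place, 10^0.
Result: 121 m.

121 m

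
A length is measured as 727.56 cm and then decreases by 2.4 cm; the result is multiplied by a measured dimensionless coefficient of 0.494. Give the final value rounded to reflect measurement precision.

358 cm

727.56 cm − 2.4 cm = 725.16 cm; the difference is limited to 1 decimal place (4 s.f.).
Carrying full precision, 725.16 × 0.494 = 358.22904 cm; 0.494 has 3 s.f., so the result keeps min(4, 3) = 3 s.f.
Rounded to 3 significant figures: 358 cm.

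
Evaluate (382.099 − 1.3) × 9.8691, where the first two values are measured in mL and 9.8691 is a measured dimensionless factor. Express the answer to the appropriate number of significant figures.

382.099 mL − 1.3 mL = 380.799 mL; the difference is limited to 1 decimal place (4 s.f.).
Carrying full precision, 380.799 × 9.8691 = 3758.1434109 mL; 9.8691 has 5 s.f., so the result keeps min(4, 5) = 4 s.f.
Rounded to 4 significant figures: 3.758 × 10^3 mL.

3.758 × 10^3 mL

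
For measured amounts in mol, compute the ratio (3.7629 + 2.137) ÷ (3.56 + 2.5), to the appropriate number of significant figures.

3.7629 + 2.137 = 5.8999, limited to 3 d.p. → 4 s.f.; 3.56 + 2.5 = 6.06, limited to 1 d.p. → 2 s.f.
Carrying full precision, 5.8999 ÷ 6.06 = 0.973580858086…; keep min(4, 2) = 2 s.f.
Rounded to 2 significant figures: 9.7 × 10^-1.

9.7 × 10^-1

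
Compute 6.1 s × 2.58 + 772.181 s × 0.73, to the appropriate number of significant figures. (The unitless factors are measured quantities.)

6.1 × 2.58 = 15.738 → 16 s (2 s.f., last digit at the 10^0 place).
772.181 × 0.73 = 563.69213 → 5.6 × 10^2 s (2 s.f., last digit at the 10^1 place).
Sum: 579.43013 s; keep the coarser place, 10^1.
Result: 5.8 × 10^2 s.

5.8 × 10^2 s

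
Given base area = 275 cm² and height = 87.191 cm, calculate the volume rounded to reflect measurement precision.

volume = 275 cm² × 87.191 cm = 23977.525 cm³.
275 has 3 significant figures; 87.191 has 5.
Division/multiplication keeps the fewest: 3 significant figures.
Rounded: 2.40 × 10^4 cm³.

2.40 × 10^4 cm³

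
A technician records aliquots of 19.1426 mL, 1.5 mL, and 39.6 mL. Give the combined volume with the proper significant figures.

60.2 mL

19.1426 mL + 1.5 mL + 39.6 mL = 60.2426 mL.
Addition/subtraction keeps the fewest decimal places: 19.1426 → 4 decimal places, 1.5 → 1 decimal place, 39.6 → 1 decimal place; limit is 1.
Rounded to 1 decimal place: 60.2 mL.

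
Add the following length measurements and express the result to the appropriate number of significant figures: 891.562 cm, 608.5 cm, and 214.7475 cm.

1714.8 cm

891.562 cm + 608.5 cm + 214.7475 cm = 1714.8095 cm.
Addition/subtraction keeps the fewest decimal places: 891.562 → 3 decimal places, 608.5 → 1 decimal place, 214.7475 → 4 decimal places; limit is 1.
Rounded to 1 decimal place: 1714.8 cm.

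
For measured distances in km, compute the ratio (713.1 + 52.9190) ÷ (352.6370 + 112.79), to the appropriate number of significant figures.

1.646

713.1 + 52.9190 = 766.0190, limited to 1 d.p. → 4 s.f.; 352.6370 + 112.79 = 465.4270, limited to 2 d.p. → 5 s.f.
Carrying full precision, 766.0190 ÷ 465.4270 = 1.64584134569…; keep min(4, 5) = 4 s.f.
Rounded to 4 significant figures: 1.646.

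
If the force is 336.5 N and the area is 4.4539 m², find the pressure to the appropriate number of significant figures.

75.55 Pa

pressure = 336.5 N ÷ 4.4539 m² = 75.5517636229… Pa.
336.5 has 4 significant figures; 4.4539 has 5.
Division/multiplication keeps the fewest: 4 significant figures.
Rounded: 75.55 Pa.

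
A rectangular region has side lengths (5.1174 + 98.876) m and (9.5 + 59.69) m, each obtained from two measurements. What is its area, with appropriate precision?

5.1174 + 98.876 = 103.9934, limited to 3 d.p. → 6 s.f.; 9.5 + 59.69 = 69.19, limited to 1 d.p. → 3 s.f.
Carrying full precision, 103.9934 × 69.19 = 7195.303346; keep min(6, 3) = 3 s.f.
Rounded to 3 significant figures: 7.20 × 10^3 m².

7.20 × 10^3 m²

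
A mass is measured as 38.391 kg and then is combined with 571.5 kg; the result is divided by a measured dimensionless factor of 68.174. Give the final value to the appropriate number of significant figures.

38.391 kg + 571.5 kg = 609.891 kg; the sum is limited to 1 decimal place (4 s.f.).
Carrying full precision, 609.891 ÷ 68.174 = 8.94609381876… kg; 68.174 has 5 s.f., so the result keeps min(4, 5) = 4 s.f.
Rounded to 4 significant figures: 8.946 kg.

8.946 kg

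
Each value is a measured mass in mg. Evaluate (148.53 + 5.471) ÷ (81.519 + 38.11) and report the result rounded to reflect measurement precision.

1.2873

148.53 + 5.471 = 154.001, limited to 2 d.p. → 5 s.f.; 81.519 + 38.11 = 119.629, limited to 2 d.p. → 5 s.f.
Carrying full precision, 154.001 ÷ 119.629 = 1.28732163606…; keep min(5, 5) = 5 s.f.
Rounded to 5 significant figures: 1.2873.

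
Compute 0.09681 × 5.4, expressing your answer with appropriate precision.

0.09681 × 5.4 = 0.522774
Multiplication/division keeps the fewest significant figures: 0.09681 → 4 s.f., 5.4 → 2 s.f.; limit is 2.
Rounded to 2 significant figures: 0.52.

0.52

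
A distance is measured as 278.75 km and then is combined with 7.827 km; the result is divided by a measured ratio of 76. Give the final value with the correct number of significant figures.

3.8 km

278.75 km + 7.827 km = 286.577 km; the sum is limited to 2 decimal places (5 s.f.).
Carrying full precision, 286.577 ÷ 76 = 3.77075 km; 76 has 2 s.f., so the result keeps min(5, 2) = 2 s.f.
Rounded to 2 significant figures: 3.8 km.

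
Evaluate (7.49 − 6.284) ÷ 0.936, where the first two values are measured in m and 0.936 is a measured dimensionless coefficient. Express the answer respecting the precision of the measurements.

1.29 m

7.49 m − 6.284 m = 1.206 m; the difference is limited to 2 decimal places (3 s.f.).
Carrying full precision, 1.206 ÷ 0.936 = 1.28846153846… m; 0.936 has 3 s.f., so the result keeps min(3, 3) = 3 s.f.
Rounded to 3 significant figures: 1.29 m.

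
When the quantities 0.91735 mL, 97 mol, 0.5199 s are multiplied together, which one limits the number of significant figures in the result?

97 mol

0.91735 mL → 5 s.f.; 97 mol → 2 s.f.; 0.5199 s → 4 s.f.
The fewest is 2 significant figures, from 97 mol.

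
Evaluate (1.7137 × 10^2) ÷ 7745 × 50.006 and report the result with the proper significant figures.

1.106

(1.7137 × 10^2) ÷ 7745 × 50.006 = 1.10645942156…
Multiplication/division keeps the fewest significant figures: 1.7137 × 10^2 → 5 s.f., 7745 → 4 s.f., 50.006 → 5 s.f.; limit is 4.
Rounded to 4 significant figures: 1.106.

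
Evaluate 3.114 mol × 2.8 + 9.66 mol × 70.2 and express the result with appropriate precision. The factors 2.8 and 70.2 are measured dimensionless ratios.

687 mol

3.114 × 2.8 = 8.7192 → 8.7 mol (2 s.f., last digit at the 10^-1 place).
9.66 × 70.2 = 678.132 → 678 mol (3 s.f., last digit at the 10^0 place).
Sum: 686.8512 mol; keep the coarser place, 10^0.
Result: 687 mol.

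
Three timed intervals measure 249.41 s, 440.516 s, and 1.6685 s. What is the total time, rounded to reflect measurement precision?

249.41 s + 440.516 s + 1.6685 s = 691.5945 s.
Addition/subtraction keeps the fewest decimal places: 249.41 → 2 decimal places, 440.516 → 3 decimal places, 1.6685 → 4 decimal places; limit is 2.
Rounded to 2 decimal places: 691.59 s.

691.59 s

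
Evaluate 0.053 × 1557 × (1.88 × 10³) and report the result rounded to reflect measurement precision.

0.053 × 1557 × (1.88 × 10³) = 155139.48
Multiplication/division keeps the fewest significant figures: 0.053 → 2 s.f., 1557 → 4 s.f., 1.88 × 10³ → 3 s.f.; limit is 2.
Rounded to 2 significant figures: 1.6 × 10⁵.

1.6 × 10⁵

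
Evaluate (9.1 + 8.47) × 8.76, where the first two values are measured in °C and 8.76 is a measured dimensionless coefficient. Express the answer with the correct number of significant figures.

9.1 °C + 8.47 °C = 17.57 °C; the sum is limited to 1 decimal place (3 s.f.).
Carrying full precision, 17.57 × 8.76 = 153.9132 °C; 8.76 has 3 s.f., so the result keeps min(3, 3) = 3 s.f.
Rounded to 3 significant figures: 1.54 × 10² °C.

1.54 × 10² °C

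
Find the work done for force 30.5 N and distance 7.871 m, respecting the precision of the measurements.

work done = 30.5 N × 7.871 m = 240.0655 J.
30.5 has 3 significant figures; 7.871 has 4.
Division/multiplication keeps the fewest: 3 significant figures.
Rounded: 2.40 × 10² J.

2.40 × 10² J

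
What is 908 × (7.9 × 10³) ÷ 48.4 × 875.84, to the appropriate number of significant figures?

908 × (7.9 × 10³) ÷ 48.4 × 875.84 = 129805278.678…
Multiplication/division keeps the fewest significant figures: 908 → 3 s.f., 7.9 × 10³ → 2 s.f., 48.4 → 3 s.f., 875.84 → 5 s.f.; limit is 2.
Rounded to 2 significant figures: 1.3 × 10⁸.

1.3 × 10⁸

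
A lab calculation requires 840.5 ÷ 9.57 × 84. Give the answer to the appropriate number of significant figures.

840.5 ÷ 9.57 × 84 = 7377.42946708…
Multiplication/division keeps the fewest significant figures: 840.5 → 4 s.f., 9.57 → 3 s.f., 84 → 2 s.f.; limit is 2.
Rounded to 2 significant figures: 7.4 × 10³.

7.4 × 10³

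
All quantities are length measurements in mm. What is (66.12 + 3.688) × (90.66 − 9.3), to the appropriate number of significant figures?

66.12 + 3.688 = 69.808, limited to 2 d.p. → 4 s.f.; 90.66 − 9.3 = 81.36, limited to 1 d.p. → 3 s.f.
Carrying full precision, 69.808 × 81.36 = 5679.57888; keep min(4, 3) = 3 s.f.
Rounded to 3 significant figures: 5.68 × 10³ mm².

5.68 × 10³ mm²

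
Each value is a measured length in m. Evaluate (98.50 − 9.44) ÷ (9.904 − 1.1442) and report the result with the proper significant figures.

10.17

98.50 − 9.44 = 89.06, limited to 2 d.p. → 4 s.f.; 9.904 − 1.1442 = 8.7598, limited to 3 d.p. → 4 s.f.
Carrying full precision, 89.06 ÷ 8.7598 = 10.1668987876…; keep min(4, 4) = 4 s.f.
Rounded to 4 significant figures: 10.17.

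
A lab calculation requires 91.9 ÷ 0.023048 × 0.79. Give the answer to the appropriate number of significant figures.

91.9 ÷ 0.023048 × 0.79 = 3149.99132246…
Multiplication/division keeps the fewest significant figures: 91.9 → 3 s.f., 0.023048 → 5 s.f., 0.79 → 2 s.f.; limit is 2.
Rounded to 2 significant figures: 3.1 × 10^3.

3.1 × 10^3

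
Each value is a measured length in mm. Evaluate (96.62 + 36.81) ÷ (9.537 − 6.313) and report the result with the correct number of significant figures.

41.39

96.62 + 36.81 = 133.43, limited to 2 d.p. → 5 s.f.; 9.537 − 6.313 = 3.224, limited to 3 d.p. → 4 s.f.
Carrying full precision, 133.43 ÷ 3.224 = 41.3864764268…; keep min(5, 4) = 4 s.f.
Rounded to 4 significant figures: 41.39.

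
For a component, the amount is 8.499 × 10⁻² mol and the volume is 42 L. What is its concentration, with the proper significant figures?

concentration = 8.499 × 10⁻² mol ÷ 42 L = 0.00202357142857… mol/L.
8.499 × 10⁻² has 4 significant figures; 42 has 2.
Division/multiplication keeps the fewest: 2 significant figures.
Rounded: 0.0020 mol/L.

0.0020 mol/L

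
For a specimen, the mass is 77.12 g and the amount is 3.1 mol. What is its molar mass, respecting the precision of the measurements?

molar mass = 77.12 g ÷ 3.1 mol = 24.8774193548… g/mol.
77.12 has 4 significant figures; 3.1 has 2.
Division/multiplication keeps the fewest: 2 significant figures.
Rounded: 25 g/mol.

25 g/mol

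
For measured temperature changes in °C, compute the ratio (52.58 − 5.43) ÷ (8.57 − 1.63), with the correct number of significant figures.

6.79

52.58 − 5.43 = 47.15, limited to 2 d.p. → 4 s.f.; 8.57 − 1.63 = 6.94, limited to 2 d.p. → 3 s.f.
Carrying full precision, 47.15 ÷ 6.94 = 6.7939481268…; keep min(4, 3) = 3 s.f.
Rounded to 3 significant figures: 6.79.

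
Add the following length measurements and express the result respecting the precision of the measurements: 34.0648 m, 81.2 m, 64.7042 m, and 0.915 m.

180.9 m

34.0648 m + 81.2 m + 64.7042 m + 0.915 m = 180.8840 m.
Addition/subtraction keeps the fewest decimal places: 34.0648 → 4 decimal places, 81.2 → 1 decimal place, 64.7042 → 4 decimal places, 0.915 → 3 decimal places; limit is 1.
Rounded to 1 decimal place: 180.9 m.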